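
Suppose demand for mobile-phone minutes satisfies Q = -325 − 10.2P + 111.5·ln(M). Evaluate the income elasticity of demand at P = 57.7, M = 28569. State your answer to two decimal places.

0.48

At P = 57.7, M = 28569: Q = 230.459.
Holding P constant, ∂Q/∂M = 111.5/M = 0.00390283.
η_M = (∂Q/∂M)·(M/Q) = 0.00390283 × (28569/230.459) = 0.48.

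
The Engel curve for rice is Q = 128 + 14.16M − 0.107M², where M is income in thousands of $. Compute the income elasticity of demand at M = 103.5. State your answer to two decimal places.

At M = 103.5: Q = 447.3493.
dQ/dM = 14.16 − 0.214M = -7.98900.
η = (dQ/dM)·(M/Q) = -7.98900 × (103.5/447.3493) = -1.85.

-1.85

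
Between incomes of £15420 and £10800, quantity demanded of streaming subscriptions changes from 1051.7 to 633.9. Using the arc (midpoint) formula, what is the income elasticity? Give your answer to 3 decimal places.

1.407

ΔQ = 633.9 − 1051.7 = -417.8; midpoint Q̄ = (1051.7 + 633.9)/2 = 842.8.
ΔI = 10800 − 15420 = -4620; midpoint Ī = (15420 + 10800)/2 = 13110.
η = (ΔQ/Q̄) ÷ (ΔI/Ī) = (-417.8/842.8) ÷ (-4620/13110) = 1.407.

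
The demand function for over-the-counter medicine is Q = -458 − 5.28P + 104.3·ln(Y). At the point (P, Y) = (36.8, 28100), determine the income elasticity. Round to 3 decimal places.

At P = 36.8, Y = 28100: Q = 416.096.
Holding P constant, ∂Q/∂Y = 104.3/Y = 0.00371174.
η_Y = (∂Q/∂Y)·(Y/Q) = 0.00371174 × (28100/416.096) = 0.251.

0.251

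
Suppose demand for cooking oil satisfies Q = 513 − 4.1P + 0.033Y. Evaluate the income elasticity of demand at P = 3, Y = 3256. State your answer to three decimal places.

0.177

At P = 3, Y = 3256: Q = 608.148.
Holding P constant, ∂Q/∂Y = 0.033.
η_Y = (∂Q/∂Y)·(Y/Q) = 0.033 × (3256/608.148) = 0.177.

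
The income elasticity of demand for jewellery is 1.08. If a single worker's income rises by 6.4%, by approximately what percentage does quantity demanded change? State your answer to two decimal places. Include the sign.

6.91%

%ΔQ ≈ η × %ΔI = 1.08 × 6.4% = 6.91%.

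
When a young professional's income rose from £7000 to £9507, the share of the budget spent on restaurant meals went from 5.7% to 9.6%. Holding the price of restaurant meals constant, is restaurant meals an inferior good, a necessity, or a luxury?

luxury

The budget share rises as income rises, so η > 1.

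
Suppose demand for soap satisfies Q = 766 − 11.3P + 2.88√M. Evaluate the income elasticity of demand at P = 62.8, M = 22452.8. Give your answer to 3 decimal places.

0.442

At P = 62.8, M = 22452.8: Q = 487.907.
Holding P constant, ∂Q/∂M = 2.88/(2√M) = 0.00961009.
η_M = (∂Q/∂M)·(M/Q) = 0.00961009 × (22452.8/487.907) = 0.442.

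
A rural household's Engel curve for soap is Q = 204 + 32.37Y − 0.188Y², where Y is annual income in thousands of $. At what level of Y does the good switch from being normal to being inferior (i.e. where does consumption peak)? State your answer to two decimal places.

dQ/dY = 32.37 − 0.376Y.
The good is inferior where dQ/dY < 0. Setting dQ/dY = 0 gives Y = 32.37 / 0.376 = 86.09.

86.09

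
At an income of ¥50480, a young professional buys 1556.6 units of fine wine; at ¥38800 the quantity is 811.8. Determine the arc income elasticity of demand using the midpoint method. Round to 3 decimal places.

2.404

ΔQ = 811.8 − 1556.6 = -744.8; midpoint Q̄ = (1556.6 + 811.8)/2 = 1184.2.
ΔI = 38800 − 50480 = -11680; midpoint Ī = (50480 + 38800)/2 = 44640.
η = (ΔQ/Q̄) ÷ (ΔI/Ī) = (-744.8/1184.2) ÷ (-11680/44640) = 2.404.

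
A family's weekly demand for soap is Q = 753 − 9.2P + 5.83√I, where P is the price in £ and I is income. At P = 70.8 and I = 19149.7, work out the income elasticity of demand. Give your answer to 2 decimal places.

At P = 70.8, I = 19149.7: Q = 908.410.
Holding P constant, ∂Q/∂I = 5.83/(2√I) = 0.0210648.
η_I = (∂Q/∂I)·(I/Q) = 0.0210648 × (19149.7/908.410) = 0.44.

0.44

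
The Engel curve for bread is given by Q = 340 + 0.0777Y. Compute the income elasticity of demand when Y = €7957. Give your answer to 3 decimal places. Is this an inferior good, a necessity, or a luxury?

At Y = 7957: Q = 958.259.
dQ/dY = 0.0777.
η = (dQ/dY)·(Y/Q) = 0.0777 × (7957/958.259) = 0.645.
Since 0 < η < 1, the good is a necessity.

0.645 (necessity)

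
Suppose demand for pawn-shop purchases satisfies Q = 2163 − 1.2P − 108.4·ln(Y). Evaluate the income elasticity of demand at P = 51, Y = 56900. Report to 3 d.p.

At P = 51, Y = 56900: Q = 914.923.
Holding P constant, ∂Q/∂Y = -108.4/Y = -0.0019051.
η_Y = (∂Q/∂Y)·(Y/Q) = -0.0019051 × (56900/914.923) = -0.118.

-0.118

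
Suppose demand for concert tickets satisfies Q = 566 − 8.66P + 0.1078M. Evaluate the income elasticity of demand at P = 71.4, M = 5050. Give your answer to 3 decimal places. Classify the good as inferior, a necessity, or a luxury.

At P = 71.4, M = 5050: Q = 492.066.
Holding P constant, ∂Q/∂M = 0.1078.
η_M = (∂Q/∂M)·(M/Q) = 0.1078 × (5050/492.066) = 1.106.
Since η > 1, this is a luxury.

1.106 (luxury)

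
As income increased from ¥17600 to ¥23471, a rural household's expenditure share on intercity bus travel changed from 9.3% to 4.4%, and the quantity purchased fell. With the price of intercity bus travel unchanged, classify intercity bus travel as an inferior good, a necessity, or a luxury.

inferior good

Quantity demanded falls as income rises, so η < 0.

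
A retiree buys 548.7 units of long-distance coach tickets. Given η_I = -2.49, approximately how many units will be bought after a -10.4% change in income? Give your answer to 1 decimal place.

690.8

%ΔQ ≈ η × %ΔI = -2.49 × (-10.4%) = 25.896%.
New Q ≈ 548.7 × (1 + 0.25896) = 690.8.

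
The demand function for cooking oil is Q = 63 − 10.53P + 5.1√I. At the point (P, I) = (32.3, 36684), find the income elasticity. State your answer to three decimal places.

At P = 32.3, I = 36684: Q = 699.687.
Holding P constant, ∂Q/∂I = 5.1/(2√I) = 0.0133138.
η_I = (∂Q/∂I)·(I/Q) = 0.0133138 × (36684/699.687) = 0.698.

0.698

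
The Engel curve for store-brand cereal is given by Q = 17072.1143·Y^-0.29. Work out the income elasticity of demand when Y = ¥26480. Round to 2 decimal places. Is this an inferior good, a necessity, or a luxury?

-0.29 (inferior good)

For Q = A·Y^β the income elasticity is constant and equal to β.
Here β = -0.29, so η = -0.29.
Since η < 0, the good is an inferior good.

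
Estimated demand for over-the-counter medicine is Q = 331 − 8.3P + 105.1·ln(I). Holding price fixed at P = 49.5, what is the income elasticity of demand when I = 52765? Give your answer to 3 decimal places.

0.099

At P = 49.5, I = 52765: Q = 1062.966.
Holding P constant, ∂Q/∂I = 105.1/I = 0.00199185.
η_I = (∂Q/∂I)·(I/Q) = 0.00199185 × (52765/1062.966) = 0.099.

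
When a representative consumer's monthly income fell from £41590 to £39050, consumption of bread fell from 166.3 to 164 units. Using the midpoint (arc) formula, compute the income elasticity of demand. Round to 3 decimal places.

ΔQ = 164 − 166.3 = -2.3; midpoint Q̄ = (166.3 + 164)/2 = 165.15.
ΔI = 39050 − 41590 = -2540; midpoint Ī = (41590 + 39050)/2 = 40320.
η = (ΔQ/Q̄) ÷ (ΔI/Ī) = (-2.3/165.15) ÷ (-2540/40320) = 0.221.

0.221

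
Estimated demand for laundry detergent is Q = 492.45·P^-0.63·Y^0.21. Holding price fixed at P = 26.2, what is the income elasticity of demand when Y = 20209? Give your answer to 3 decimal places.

For a multiplicative demand Q = A·P^α·Y^β, the income elasticity is β everywhere.
Here β = 0.21, so η = 0.210.

0.210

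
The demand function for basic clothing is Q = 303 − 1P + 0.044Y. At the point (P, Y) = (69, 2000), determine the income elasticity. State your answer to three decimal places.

0.273

At P = 69, Y = 2000: Q = 322.000.
Holding P constant, ∂Q/∂Y = 0.044.
η_Y = (∂Q/∂Y)·(Y/Q) = 0.044 × (2000/322.000) = 0.273.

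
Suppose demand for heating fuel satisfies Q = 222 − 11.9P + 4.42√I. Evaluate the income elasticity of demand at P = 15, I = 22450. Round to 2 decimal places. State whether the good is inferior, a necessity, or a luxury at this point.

0.47 (necessity)

At P = 15, I = 22450: Q = 705.763.
Holding P constant, ∂Q/∂I = 4.42/(2√I) = 0.0147497.
η_I = (∂Q/∂I)·(I/Q) = 0.0147497 × (22450/705.763) = 0.47.
Since 0 < η < 1, this is a necessity.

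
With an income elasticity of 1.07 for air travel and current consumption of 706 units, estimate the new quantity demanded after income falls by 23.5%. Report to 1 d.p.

528.5

%ΔQ ≈ η × %ΔI = 1.07 × (-23.5%) = -25.145%.
New Q ≈ 706 × (1 − 0.25145) = 528.5.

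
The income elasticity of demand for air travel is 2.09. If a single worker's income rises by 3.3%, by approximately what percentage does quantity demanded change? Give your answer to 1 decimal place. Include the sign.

%ΔQ ≈ η × %ΔI = 2.09 × 3.3% = 6.9%.

6.9%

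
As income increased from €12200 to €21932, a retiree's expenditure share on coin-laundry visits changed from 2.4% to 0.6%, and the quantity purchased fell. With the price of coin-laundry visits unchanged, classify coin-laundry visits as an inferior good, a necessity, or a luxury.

Quantity demanded falls as income rises, so η < 0.

inferior good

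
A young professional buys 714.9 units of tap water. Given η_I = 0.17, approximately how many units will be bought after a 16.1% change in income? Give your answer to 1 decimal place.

%ΔQ ≈ η × %ΔI = 0.17 × 16.1% = 2.737%.
New Q ≈ 714.9 × (1 + 0.02737) = 734.5.

734.5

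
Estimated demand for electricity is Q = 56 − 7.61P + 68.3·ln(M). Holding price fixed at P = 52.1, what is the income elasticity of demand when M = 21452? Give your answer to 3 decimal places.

0.200

At P = 52.1, M = 21452: Q = 340.714.
Holding P constant, ∂Q/∂M = 68.3/M = 0.00318385.
η_M = (∂Q/∂M)·(M/Q) = 0.00318385 × (21452/340.714) = 0.200.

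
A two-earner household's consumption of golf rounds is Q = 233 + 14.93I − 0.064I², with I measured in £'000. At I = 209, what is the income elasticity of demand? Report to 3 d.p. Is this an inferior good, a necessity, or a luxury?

At I = 209: Q = 557.7860.
dQ/dI = 14.93 − 0.128I = -11.82200.
η = (dQ/dI)·(I/Q) = -11.82200 × (209/557.7860) = -4.430.
η < 0 ⇒ inferior good.

-4.430 (inferior good)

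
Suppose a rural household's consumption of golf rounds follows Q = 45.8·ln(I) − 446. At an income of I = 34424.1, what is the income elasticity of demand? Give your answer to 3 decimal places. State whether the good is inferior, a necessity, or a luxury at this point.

At I = 34424.1: Q = 32.450.
dQ/dI = 45.8/I = 0.00133046 at this income.
η = (dQ/dI)·(I/Q) = 0.00133046 × (34424.1/32.450) = 1.411.
Since η > 1, the good is a luxury.

1.411 (luxury)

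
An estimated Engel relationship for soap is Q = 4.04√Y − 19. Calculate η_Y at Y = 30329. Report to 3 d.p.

At Y = 30329: Q = 684.575.
dQ/dY = 4.04/(2√Y) = 0.011599 at this income.
η = (dQ/dY)·(Y/Q) = 0.011599 × (30329/684.575) = 0.514.

0.514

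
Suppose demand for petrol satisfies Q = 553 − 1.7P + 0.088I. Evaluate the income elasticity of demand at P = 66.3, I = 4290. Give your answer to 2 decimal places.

At P = 66.3, I = 4290: Q = 817.810.
Holding P constant, ∂Q/∂I = 0.088.
η_I = (∂Q/∂I)·(I/Q) = 0.088 × (4290/817.810) = 0.46.

0.46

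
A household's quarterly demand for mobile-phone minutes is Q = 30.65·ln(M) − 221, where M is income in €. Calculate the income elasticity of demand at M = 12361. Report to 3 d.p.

At M = 12361: Q = 67.794.
dQ/dM = 30.65/M = 0.00247957 at this income.
η = (dQ/dM)·(M/Q) = 0.00247957 × (12361/67.794) = 0.452.

0.452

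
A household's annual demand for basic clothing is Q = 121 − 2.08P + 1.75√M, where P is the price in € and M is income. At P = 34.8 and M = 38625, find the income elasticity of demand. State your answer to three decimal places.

0.438

At P = 34.8, M = 38625: Q = 392.548.
Holding P constant, ∂Q/∂M = 1.75/(2√M) = 0.00445219.
η_M = (∂Q/∂M)·(M/Q) = 0.00445219 × (38625/392.548) = 0.438.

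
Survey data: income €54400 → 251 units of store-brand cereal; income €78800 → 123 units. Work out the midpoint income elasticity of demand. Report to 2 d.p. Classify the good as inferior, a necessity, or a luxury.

ΔQ = 123 − 251 = -128; midpoint Q̄ = (251 + 123)/2 = 187.
ΔI = 78800 − 54400 = 24400; midpoint Ī = (54400 + 78800)/2 = 66600.
η = (ΔQ/Q̄) ÷ (ΔI/Ī) = (-128/187) ÷ (24400/66600) = -1.87.
η < 0 ⇒ inferior good.

-1.87 (inferior good)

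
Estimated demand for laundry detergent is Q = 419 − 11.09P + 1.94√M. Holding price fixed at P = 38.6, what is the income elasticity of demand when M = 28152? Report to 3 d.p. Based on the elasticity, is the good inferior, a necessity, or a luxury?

0.514 (necessity)

At P = 38.6, M = 28152: Q = 316.430.
Holding P constant, ∂Q/∂M = 1.94/(2√M) = 0.00578119.
η_M = (∂Q/∂M)·(M/Q) = 0.00578119 × (28152/316.430) = 0.514.
Since 0 < η < 1, this is a necessity.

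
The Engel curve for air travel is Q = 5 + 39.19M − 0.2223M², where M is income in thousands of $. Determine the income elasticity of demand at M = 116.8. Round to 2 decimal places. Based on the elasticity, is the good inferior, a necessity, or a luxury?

-0.96 (inferior good)

At M = 116.8: Q = 1549.7220.
dQ/dM = 39.19 − 0.4446M = -12.73928.
η = (dQ/dM)·(M/Q) = -12.73928 × (116.8/1549.7220) = -0.96.
η < 0 ⇒ inferior good.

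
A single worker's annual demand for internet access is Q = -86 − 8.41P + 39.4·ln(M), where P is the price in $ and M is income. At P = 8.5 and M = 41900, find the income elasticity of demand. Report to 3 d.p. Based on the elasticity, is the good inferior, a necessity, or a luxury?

At P = 8.5, M = 41900: Q = 261.851.
Holding P constant, ∂Q/∂M = 39.4/M = 0.000940334.
η_M = (∂Q/∂M)·(M/Q) = 0.000940334 × (41900/261.851) = 0.150.
Since 0 < η < 1, this is a necessity.

0.150 (necessity)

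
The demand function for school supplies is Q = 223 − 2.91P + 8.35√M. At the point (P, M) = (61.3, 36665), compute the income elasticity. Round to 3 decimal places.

0.486

At P = 61.3, M = 36665: Q = 1643.484.
Holding P constant, ∂Q/∂M = 8.35/(2√M) = 0.0218037.
η_M = (∂Q/∂M)·(M/Q) = 0.0218037 × (36665/1643.484) = 0.486.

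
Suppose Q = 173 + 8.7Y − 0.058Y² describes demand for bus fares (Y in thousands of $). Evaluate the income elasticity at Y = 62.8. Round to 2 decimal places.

At Y = 62.8: Q = 490.6173.
dQ/dY = 8.7 − 0.116Y = 1.41520.
η = (dQ/dY)·(Y/Q) = 1.41520 × (62.8/490.6173) = 0.18.

0.18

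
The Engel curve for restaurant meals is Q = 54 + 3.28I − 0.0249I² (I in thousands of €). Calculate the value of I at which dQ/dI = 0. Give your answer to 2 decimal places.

65.86

dQ/dI = 3.28 − 0.0498I.
The good is inferior where dQ/dI < 0. Setting dQ/dI = 0 gives I = 3.28 / 0.0498 = 65.86.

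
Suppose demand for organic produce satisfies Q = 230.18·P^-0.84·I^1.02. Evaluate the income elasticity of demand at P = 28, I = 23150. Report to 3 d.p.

For a multiplicative demand Q = A·P^α·I^β, the income elasticity is β everywhere.
Here β = 1.02, so η = 1.020.

1.020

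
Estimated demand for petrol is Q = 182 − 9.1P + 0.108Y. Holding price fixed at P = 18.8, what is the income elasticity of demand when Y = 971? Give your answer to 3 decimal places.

At P = 18.8, Y = 971: Q = 115.788.
Holding P constant, ∂Q/∂Y = 0.108.
η_Y = (∂Q/∂Y)·(Y/Q) = 0.108 × (971/115.788) = 0.906.

0.906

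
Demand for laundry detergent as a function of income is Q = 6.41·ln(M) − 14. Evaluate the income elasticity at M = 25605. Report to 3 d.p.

0.126

At M = 25605: Q = 51.065.
dQ/dM = 6.41/M = 0.000250342 at this income.
η = (dQ/dM)·(M/Q) = 0.000250342 × (25605/51.065) = 0.126.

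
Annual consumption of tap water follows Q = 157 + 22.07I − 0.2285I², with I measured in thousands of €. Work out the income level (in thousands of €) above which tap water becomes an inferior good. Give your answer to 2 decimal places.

48.29

dQ/dI = 22.07 − 0.457I.
The good is inferior where dQ/dI < 0. Setting dQ/dI = 0 gives I = 22.07 / 0.457 = 48.29.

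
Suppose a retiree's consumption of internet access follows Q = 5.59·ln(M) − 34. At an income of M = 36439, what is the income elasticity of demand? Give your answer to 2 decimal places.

0.23

At M = 36439: Q = 24.714.
dQ/dM = 5.59/M = 0.000153407 at this income.
η = (dQ/dM)·(M/Q) = 0.000153407 × (36439/24.714) = 0.23.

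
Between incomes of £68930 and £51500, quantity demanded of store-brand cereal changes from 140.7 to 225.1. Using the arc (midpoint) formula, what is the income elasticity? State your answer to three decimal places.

ΔQ = 225.1 − 140.7 = 84.4; midpoint Q̄ = (140.7 + 225.1)/2 = 182.9.
ΔI = 51500 − 68930 = -17430; midpoint Ī = (68930 + 51500)/2 = 60215.
η = (ΔQ/Q̄) ÷ (ΔI/Ī) = (84.4/182.9) ÷ (-17430/60215) = -1.594.

-1.594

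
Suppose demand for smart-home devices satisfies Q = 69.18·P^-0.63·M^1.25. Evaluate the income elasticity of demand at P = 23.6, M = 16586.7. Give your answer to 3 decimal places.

For a multiplicative demand Q = A·P^α·M^β, the income elasticity is β everywhere.
Here β = 1.25, so η = 1.250.

1.250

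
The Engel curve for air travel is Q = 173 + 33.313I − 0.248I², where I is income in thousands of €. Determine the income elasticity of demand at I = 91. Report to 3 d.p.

-0.935

At I = 91: Q = 1150.7950.
dQ/dI = 33.313 − 0.496I = -11.82300.
η = (dQ/dI)·(I/Q) = -11.82300 × (91/1150.7950) = -0.935.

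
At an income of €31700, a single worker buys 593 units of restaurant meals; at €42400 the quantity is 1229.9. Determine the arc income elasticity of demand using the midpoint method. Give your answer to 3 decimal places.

ΔQ = 1229.9 − 593 = 636.9; midpoint Q̄ = (593 + 1229.9)/2 = 911.45.
ΔI = 42400 − 31700 = 10700; midpoint Ī = (31700 + 42400)/2 = 37050.
η = (ΔQ/Q̄) ÷ (ΔI/Ī) = (636.9/911.45) ÷ (10700/37050) = 2.420.

2.420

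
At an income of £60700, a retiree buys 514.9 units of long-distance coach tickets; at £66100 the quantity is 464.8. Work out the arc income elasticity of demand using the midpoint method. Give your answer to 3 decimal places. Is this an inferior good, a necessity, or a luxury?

-1.201 (inferior good)

ΔQ = 464.8 − 514.9 = -50.1; midpoint Q̄ = (514.9 + 464.8)/2 = 489.85.
ΔI = 66100 − 60700 = 5400; midpoint Ī = (60700 + 66100)/2 = 63400.
η = (ΔQ/Q̄) ÷ (ΔI/Ī) = (-50.1/489.85) ÷ (5400/63400) = -1.201.
η < 0 ⇒ inferior good.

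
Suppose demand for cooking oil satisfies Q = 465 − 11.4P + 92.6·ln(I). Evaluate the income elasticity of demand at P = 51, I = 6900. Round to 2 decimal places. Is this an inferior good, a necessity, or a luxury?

0.13 (necessity)

At P = 51, I = 6900: Q = 702.117.
Holding P constant, ∂Q/∂I = 92.6/I = 0.0134203.
η_I = (∂Q/∂I)·(I/Q) = 0.0134203 × (6900/702.117) = 0.13.
Since 0 < η < 1, this is a necessity.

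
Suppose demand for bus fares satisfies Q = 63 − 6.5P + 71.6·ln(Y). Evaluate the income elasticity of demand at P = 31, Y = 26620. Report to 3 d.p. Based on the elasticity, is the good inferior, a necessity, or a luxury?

At P = 31, Y = 26620: Q = 591.062.
Holding P constant, ∂Q/∂Y = 71.6/Y = 0.00268971.
η_Y = (∂Q/∂Y)·(Y/Q) = 0.00268971 × (26620/591.062) = 0.121.
Since 0 < η < 1, this is a necessity.

0.121 (necessity)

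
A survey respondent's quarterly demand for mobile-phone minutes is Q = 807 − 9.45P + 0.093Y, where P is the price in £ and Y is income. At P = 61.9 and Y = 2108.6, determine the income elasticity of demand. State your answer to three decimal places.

0.469

At P = 61.9, Y = 2108.6: Q = 418.145.
Holding P constant, ∂Q/∂Y = 0.093.
η_Y = (∂Q/∂Y)·(Y/Q) = 0.093 × (2108.6/418.145) = 0.469.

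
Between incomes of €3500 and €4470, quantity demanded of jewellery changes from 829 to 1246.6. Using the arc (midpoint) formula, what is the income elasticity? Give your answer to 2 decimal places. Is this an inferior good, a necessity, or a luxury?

ΔQ = 1246.6 − 829 = 417.6; midpoint Q̄ = (829 + 1246.6)/2 = 1037.8.
ΔI = 4470 − 3500 = 970; midpoint Ī = (3500 + 4470)/2 = 3985.
η = (ΔQ/Q̄) ÷ (ΔI/Ī) = (417.6/1037.8) ÷ (970/3985) = 1.65.
η > 1 ⇒ luxury.

1.65 (luxury)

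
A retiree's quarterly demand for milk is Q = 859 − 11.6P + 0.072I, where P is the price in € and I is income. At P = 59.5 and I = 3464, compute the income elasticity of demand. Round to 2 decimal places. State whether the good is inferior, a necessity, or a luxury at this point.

0.60 (necessity)

At P = 59.5, I = 3464: Q = 418.208.
Holding P constant, ∂Q/∂I = 0.072.
η_I = (∂Q/∂I)·(I/Q) = 0.072 × (3464/418.208) = 0.60.
Since 0 < η < 1, this is a necessity.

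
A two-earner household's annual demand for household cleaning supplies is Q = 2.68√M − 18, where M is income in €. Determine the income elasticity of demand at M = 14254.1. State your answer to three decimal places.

At M = 14254.1: Q = 301.967.
dQ/dM = 2.68/(2√M) = 0.0112237 at this income.
η = (dQ/dM)·(M/Q) = 0.0112237 × (14254.1/301.967) = 0.530.

0.530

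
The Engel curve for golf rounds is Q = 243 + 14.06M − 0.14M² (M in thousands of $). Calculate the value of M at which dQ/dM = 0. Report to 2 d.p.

dQ/dM = 14.06 − 0.28M.
The good is inferior where dQ/dM < 0. Setting dQ/dM = 0 gives M = 14.06 / 0.28 = 50.21.

50.21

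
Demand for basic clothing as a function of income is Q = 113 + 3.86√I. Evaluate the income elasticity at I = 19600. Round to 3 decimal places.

0.414

At I = 19600: Q = 653.400.
dQ/dI = 3.86/(2√I) = 0.0137857 at this income.
η = (dQ/dI)·(I/Q) = 0.0137857 × (19600/653.400) = 0.414.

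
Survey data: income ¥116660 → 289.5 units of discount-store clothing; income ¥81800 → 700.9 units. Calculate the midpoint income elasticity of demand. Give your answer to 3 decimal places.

-2.365

ΔQ = 700.9 − 289.5 = 411.4; midpoint Q̄ = (289.5 + 700.9)/2 = 495.2.
ΔI = 81800 − 116660 = -34860; midpoint Ī = (116660 + 81800)/2 = 99230.
η = (ΔQ/Q̄) ÷ (ΔI/Ī) = (411.4/495.2) ÷ (-34860/99230) = -2.365.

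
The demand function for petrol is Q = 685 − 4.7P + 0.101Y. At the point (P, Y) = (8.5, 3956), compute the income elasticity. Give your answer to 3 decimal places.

At P = 8.5, Y = 3956: Q = 1044.606.
Holding P constant, ∂Q/∂Y = 0.101.
η_Y = (∂Q/∂Y)·(Y/Q) = 0.101 × (3956/1044.606) = 0.382.

0.382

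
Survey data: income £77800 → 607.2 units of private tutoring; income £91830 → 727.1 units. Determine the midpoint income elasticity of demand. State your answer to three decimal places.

1.086

ΔQ = 727.1 − 607.2 = 119.9; midpoint Q̄ = (607.2 + 727.1)/2 = 667.15.
ΔI = 91830 − 77800 = 14030; midpoint Ī = (77800 + 91830)/2 = 84815.
η = (ΔQ/Q̄) ÷ (ΔI/Ī) = (119.9/667.15) ÷ (14030/84815) = 1.086.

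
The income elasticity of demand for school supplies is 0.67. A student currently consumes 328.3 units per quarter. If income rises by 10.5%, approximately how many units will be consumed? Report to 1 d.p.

351.4

%ΔQ ≈ η × %ΔI = 0.67 × 10.5% = 7.035%.
New Q ≈ 328.3 × (1 + 0.07035) = 351.4.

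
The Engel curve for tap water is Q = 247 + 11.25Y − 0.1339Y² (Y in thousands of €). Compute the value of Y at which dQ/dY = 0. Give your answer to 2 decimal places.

42.01

dQ/dY = 11.25 − 0.2678Y.
The good is inferior where dQ/dY < 0. Setting dQ/dY = 0 gives Y = 11.25 / 0.2678 = 42.01.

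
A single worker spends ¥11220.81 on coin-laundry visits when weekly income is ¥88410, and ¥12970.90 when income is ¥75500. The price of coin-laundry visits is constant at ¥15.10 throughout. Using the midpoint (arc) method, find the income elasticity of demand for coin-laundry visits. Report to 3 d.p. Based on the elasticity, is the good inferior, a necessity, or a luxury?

-0.918 (inferior good)

With a constant price, Q₁ = 11220.81/15.10 = 743.100 and Q₂ = 12970.90/15.10 = 859.000 (equivalently, work directly with expenditure since P cancels).
Midpoint %ΔQ = (12970.90 − 11220.81)/12095.86 = 0.14469; midpoint %ΔI = (75500 − 88410)/81955 = -0.15753.
η = 0.14469 / -0.15753 = -0.918.
η < 0 ⇒ inferior good.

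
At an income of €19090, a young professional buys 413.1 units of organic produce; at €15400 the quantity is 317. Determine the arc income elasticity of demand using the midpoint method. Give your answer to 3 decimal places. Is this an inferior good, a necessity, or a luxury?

1.230 (luxury)

ΔQ = 317 − 413.1 = -96.1; midpoint Q̄ = (413.1 + 317)/2 = 365.05.
ΔI = 15400 − 19090 = -3690; midpoint Ī = (19090 + 15400)/2 = 17245.
η = (ΔQ/Q̄) ÷ (ΔI/Ī) = (-96.1/365.05) ÷ (-3690/17245) = 1.230.
η > 1 ⇒ luxury.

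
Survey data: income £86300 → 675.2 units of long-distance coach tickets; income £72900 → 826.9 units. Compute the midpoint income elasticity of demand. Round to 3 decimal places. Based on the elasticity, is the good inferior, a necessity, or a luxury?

-1.200 (inferior good)

ΔQ = 826.9 − 675.2 = 151.7; midpoint Q̄ = (675.2 + 826.9)/2 = 751.05.
ΔI = 72900 − 86300 = -13400; midpoint Ī = (86300 + 72900)/2 = 79600.
η = (ΔQ/Q̄) ÷ (ΔI/Ī) = (151.7/751.05) ÷ (-13400/79600) = -1.200.
η < 0 ⇒ inferior good.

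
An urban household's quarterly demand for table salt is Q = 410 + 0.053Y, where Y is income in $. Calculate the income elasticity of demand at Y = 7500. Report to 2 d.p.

At Y = 7500: Q = 807.500.
dQ/dY = 0.053.
η = (dQ/dY)·(Y/Q) = 0.053 × (7500/807.500) = 0.49.

0.49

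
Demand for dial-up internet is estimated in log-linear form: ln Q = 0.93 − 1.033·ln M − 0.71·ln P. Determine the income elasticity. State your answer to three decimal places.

In a log-linear demand, the coefficient on ln M is the income elasticity.
So η = -1.033.

-1.033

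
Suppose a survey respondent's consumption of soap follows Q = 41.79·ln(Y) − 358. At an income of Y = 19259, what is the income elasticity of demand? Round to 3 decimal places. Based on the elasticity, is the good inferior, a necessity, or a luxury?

0.770 (necessity)

At Y = 19259: Q = 54.289.
dQ/dY = 41.79/Y = 0.00216989 at this income.
η = (dQ/dY)·(Y/Q) = 0.00216989 × (19259/54.289) = 0.770.
Since 0 < η < 1, the good is a necessity.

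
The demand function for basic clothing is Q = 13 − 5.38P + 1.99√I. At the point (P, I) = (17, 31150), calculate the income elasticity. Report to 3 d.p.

At P = 17, I = 31150: Q = 272.762.
Holding P constant, ∂Q/∂I = 1.99/(2√I) = 0.0056376.
η_I = (∂Q/∂I)·(I/Q) = 0.0056376 × (31150/272.762) = 0.644.

0.644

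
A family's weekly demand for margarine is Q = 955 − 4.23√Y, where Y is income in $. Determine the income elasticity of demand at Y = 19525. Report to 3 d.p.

-0.812

At Y = 19525: Q = 363.934.
dQ/dY = -4.23/(2√Y) = -0.0151361 at this income.
η = (dQ/dY)·(Y/Q) = -0.0151361 × (19525/363.934) = -0.812.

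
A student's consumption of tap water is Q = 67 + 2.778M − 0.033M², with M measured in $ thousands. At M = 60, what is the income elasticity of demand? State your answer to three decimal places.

At M = 60: Q = 114.8800.
dQ/dM = 2.778 − 0.066M = -1.18200.
η = (dQ/dM)·(M/Q) = -1.18200 × (60/114.8800) = -0.617.

-0.617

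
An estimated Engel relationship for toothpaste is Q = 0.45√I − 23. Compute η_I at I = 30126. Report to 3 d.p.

At I = 30126: Q = 55.106.
dQ/dI = 0.45/(2√I) = 0.00129632 at this income.
η = (dQ/dI)·(I/Q) = 0.00129632 × (30126/55.106) = 0.709.

0.709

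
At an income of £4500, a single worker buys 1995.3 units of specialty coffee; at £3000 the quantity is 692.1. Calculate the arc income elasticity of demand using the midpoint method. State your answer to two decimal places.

ΔQ = 692.1 − 1995.3 = -1303.2; midpoint Q̄ = (1995.3 + 692.1)/2 = 1343.7.
ΔI = 3000 − 4500 = -1500; midpoint Ī = (4500 + 3000)/2 = 3750.
η = (ΔQ/Q̄) ÷ (ΔI/Ī) = (-1303.2/1343.7) ÷ (-1500/3750) = 2.42.

2.42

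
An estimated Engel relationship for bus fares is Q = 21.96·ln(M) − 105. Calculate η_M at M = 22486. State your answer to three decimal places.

0.191

At M = 22486: Q = 115.053.
dQ/dM = 21.96/M = 0.000976608 at this income.
η = (dQ/dM)·(M/Q) = 0.000976608 × (22486/115.053) = 0.191.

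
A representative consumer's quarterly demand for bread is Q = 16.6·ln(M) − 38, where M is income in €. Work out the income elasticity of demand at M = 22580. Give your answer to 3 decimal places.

0.129

At M = 22580: Q = 128.412.
dQ/dM = 16.6/M = 0.000735164 at this income.
η = (dQ/dM)·(M/Q) = 0.000735164 × (22580/128.412) = 0.129.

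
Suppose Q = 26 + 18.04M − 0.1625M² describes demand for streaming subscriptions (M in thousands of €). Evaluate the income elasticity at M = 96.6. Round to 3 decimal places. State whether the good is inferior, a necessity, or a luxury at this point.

At M = 96.6: Q = 252.2855.
dQ/dM = 18.04 − 0.325M = -13.35500.
η = (dQ/dM)·(M/Q) = -13.35500 × (96.6/252.2855) = -5.114.
η < 0 ⇒ inferior good.

-5.114 (inferior good)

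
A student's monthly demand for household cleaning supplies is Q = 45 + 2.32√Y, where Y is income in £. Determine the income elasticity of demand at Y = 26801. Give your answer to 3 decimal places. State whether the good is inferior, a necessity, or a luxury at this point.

0.447 (necessity)

At Y = 26801: Q = 424.807.
dQ/dY = 2.32/(2√Y) = 0.0070857 at this income.
η = (dQ/dY)·(Y/Q) = 0.0070857 × (26801/424.807) = 0.447.
Since 0 < η < 1, the good is a necessity.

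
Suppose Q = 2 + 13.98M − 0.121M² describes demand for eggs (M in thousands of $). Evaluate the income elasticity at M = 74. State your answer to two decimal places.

-0.78

At M = 74: Q = 373.9240.
dQ/dM = 13.98 − 0.242M = -3.92800.
η = (dQ/dM)·(M/Q) = -3.92800 × (74/373.9240) = -0.78.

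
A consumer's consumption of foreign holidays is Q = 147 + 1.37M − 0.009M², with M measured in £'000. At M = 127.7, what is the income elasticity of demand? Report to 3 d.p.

-0.677

At M = 127.7: Q = 175.1834.
dQ/dM = 1.37 − 0.018M = -0.92860.
η = (dQ/dM)·(M/Q) = -0.92860 × (127.7/175.1834) = -0.677.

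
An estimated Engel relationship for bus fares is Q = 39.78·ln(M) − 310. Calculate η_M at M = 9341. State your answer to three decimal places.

At M = 9341: Q = 53.675.
dQ/dM = 39.78/M = 0.00425864 at this income.
η = (dQ/dM)·(M/Q) = 0.00425864 × (9341/53.675) = 0.741.

0.741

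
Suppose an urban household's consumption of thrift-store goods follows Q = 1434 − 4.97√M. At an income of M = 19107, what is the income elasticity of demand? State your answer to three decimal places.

-0.460

At M = 19107: Q = 747.006.
dQ/dM = -4.97/(2√M) = -0.0179775 at this income.
η = (dQ/dM)·(M/Q) = -0.0179775 × (19107/747.006) = -0.460.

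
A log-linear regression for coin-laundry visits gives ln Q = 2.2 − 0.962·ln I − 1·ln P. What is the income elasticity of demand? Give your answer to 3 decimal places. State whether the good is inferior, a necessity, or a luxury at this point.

In a log-linear demand, the coefficient on ln I is the income elasticity.
So η = -0.962.
η < 0 ⇒ inferior good.

-0.962 (inferior good)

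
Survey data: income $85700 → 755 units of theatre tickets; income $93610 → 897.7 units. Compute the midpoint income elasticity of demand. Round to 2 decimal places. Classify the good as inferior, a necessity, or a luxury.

1.96 (luxury)

ΔQ = 897.7 − 755 = 142.7; midpoint Q̄ = (755 + 897.7)/2 = 826.35.
ΔI = 93610 − 85700 = 7910; midpoint Ī = (85700 + 93610)/2 = 89655.
η = (ΔQ/Q̄) ÷ (ΔI/Ī) = (142.7/826.35) ÷ (7910/89655) = 1.96.
η > 1 ⇒ luxury.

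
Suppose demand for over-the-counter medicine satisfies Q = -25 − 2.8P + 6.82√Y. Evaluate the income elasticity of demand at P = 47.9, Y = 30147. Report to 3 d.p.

At P = 47.9, Y = 30147: Q = 1025.029.
Holding P constant, ∂Q/∂Y = 6.82/(2√Y) = 0.0196396.
η_Y = (∂Q/∂Y)·(Y/Q) = 0.0196396 × (30147/1025.029) = 0.578.

0.578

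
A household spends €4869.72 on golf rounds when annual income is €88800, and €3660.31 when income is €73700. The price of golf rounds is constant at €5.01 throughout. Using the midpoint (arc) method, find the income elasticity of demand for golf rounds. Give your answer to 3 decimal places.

With a constant price, Q₁ = 4869.72/5.01 = 972.000 and Q₂ = 3660.31/5.01 = 730.601 (equivalently, work directly with expenditure since P cancels).
Midpoint %ΔQ = (3660.31 − 4869.72)/4265.02 = -0.28357; midpoint %ΔI = (73700 − 88800)/81250 = -0.18585.
η = -0.28357 / -0.18585 = 1.526.

1.526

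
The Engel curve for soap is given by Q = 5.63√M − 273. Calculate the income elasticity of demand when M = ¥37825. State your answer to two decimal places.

0.67

At M = 37825: Q = 821.959.
dQ/dM = 5.63/(2√M) = 0.014474 at this income.
η = (dQ/dM)·(M/Q) = 0.014474 × (37825/821.959) = 0.67.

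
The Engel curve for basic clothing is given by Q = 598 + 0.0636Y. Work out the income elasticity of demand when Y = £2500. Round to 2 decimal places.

0.21

At Y = 2500: Q = 757.000.
dQ/dY = 0.0636.
η = (dQ/dY)·(Y/Q) = 0.0636 × (2500/757.000) = 0.21.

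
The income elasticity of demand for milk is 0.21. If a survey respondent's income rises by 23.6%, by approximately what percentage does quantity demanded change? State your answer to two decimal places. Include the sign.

4.96%

%ΔQ ≈ η × %ΔI = 0.21 × 23.6% = 4.96%.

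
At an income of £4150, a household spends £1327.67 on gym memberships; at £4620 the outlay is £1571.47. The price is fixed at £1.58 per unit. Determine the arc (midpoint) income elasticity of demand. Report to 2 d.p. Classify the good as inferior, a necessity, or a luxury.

With a constant price, Q₁ = 1327.67/1.58 = 840.297 and Q₂ = 1571.47/1.58 = 994.601 (equivalently, work directly with expenditure since P cancels).
Midpoint %ΔQ = (1571.47 − 1327.67)/1449.57 = 0.16819; midpoint %ΔI = (4620 − 4150)/4385 = 0.10718.
η = 0.16819 / 0.10718 = 1.57.
η > 1 ⇒ luxury.

1.57 (luxury)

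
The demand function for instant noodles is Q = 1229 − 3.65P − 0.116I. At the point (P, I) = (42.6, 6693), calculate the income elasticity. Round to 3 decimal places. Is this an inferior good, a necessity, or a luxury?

-2.613 (inferior good)

At P = 42.6, I = 6693: Q = 297.122.
Holding P constant, ∂Q/∂I = −0.116.
η_I = (∂Q/∂I)·(I/Q) = -0.116 × (6693/297.122) = -2.613.
Since η < 0, this is an inferior good.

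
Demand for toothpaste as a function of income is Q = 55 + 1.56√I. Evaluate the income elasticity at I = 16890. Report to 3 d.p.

0.393

At I = 16890: Q = 257.740.
dQ/dI = 1.56/(2√I) = 0.00600178 at this income.
η = (dQ/dI)·(I/Q) = 0.00600178 × (16890/257.740) = 0.393.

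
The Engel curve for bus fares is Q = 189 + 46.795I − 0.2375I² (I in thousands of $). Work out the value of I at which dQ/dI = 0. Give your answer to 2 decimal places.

98.52

dQ/dI = 46.795 − 0.475I.
The good is inferior where dQ/dI < 0. Setting dQ/dI = 0 gives I = 46.795 / 0.475 = 98.52.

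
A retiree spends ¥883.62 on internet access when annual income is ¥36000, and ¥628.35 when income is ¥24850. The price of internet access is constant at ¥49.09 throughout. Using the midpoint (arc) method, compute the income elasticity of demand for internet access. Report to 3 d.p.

With a constant price, Q₁ = 883.62/49.09 = 18.000 and Q₂ = 628.35/49.09 = 12.800 (equivalently, work directly with expenditure since P cancels).
Midpoint %ΔQ = (628.35 − 883.62)/755.99 = -0.33767; midpoint %ΔI = (24850 − 36000)/30425 = -0.36647.
η = -0.33767 / -0.36647 = 0.921.

0.921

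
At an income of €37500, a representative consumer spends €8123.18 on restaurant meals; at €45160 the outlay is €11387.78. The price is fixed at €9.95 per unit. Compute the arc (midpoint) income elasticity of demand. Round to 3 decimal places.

1.806

With a constant price, Q₁ = 8123.18/9.95 = 816.400 and Q₂ = 11387.78/9.95 = 1144.501 (equivalently, work directly with expenditure since P cancels).
Midpoint %ΔQ = (11387.78 − 8123.18)/9755.48 = 0.33464; midpoint %ΔI = (45160 − 37500)/41330 = 0.18534.
η = 0.33464 / 0.18534 = 1.806.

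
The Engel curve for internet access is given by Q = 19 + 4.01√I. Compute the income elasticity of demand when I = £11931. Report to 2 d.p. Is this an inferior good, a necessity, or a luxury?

At I = 11931: Q = 457.009.
dQ/dI = 4.01/(2√I) = 0.0183559 at this income.
η = (dQ/dI)·(I/Q) = 0.0183559 × (11931/457.009) = 0.48.
Since 0 < η < 1, the good is a necessity.

0.48 (necessity)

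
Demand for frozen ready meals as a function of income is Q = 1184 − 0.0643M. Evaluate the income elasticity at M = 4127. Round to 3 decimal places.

At M = 4127: Q = 918.634.
dQ/dM = −0.0643.
η = (dQ/dM)·(M/Q) = -0.0643 × (4127/918.634) = -0.289.

-0.289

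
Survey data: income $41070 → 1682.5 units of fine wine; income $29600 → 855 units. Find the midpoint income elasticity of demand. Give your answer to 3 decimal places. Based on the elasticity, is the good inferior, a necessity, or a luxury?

ΔQ = 855 − 1682.5 = -827.5; midpoint Q̄ = (1682.5 + 855)/2 = 1268.75.
ΔI = 29600 − 41070 = -11470; midpoint Ī = (41070 + 29600)/2 = 35335.
η = (ΔQ/Q̄) ÷ (ΔI/Ī) = (-827.5/1268.75) ÷ (-11470/35335) = 2.009.
η > 1 ⇒ luxury.

2.009 (luxury)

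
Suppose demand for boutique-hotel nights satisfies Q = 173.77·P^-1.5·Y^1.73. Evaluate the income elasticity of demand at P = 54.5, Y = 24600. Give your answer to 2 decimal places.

For a multiplicative demand Q = A·P^α·Y^β, the income elasticity is β everywhere.
Here β = 1.73, so η = 1.73.

1.73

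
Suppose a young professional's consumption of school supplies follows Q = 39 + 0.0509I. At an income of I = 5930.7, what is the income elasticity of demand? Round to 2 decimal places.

0.89

At I = 5930.7: Q = 340.873.
dQ/dI = 0.0509.
η = (dQ/dI)·(I/Q) = 0.0509 × (5930.7/340.873) = 0.89.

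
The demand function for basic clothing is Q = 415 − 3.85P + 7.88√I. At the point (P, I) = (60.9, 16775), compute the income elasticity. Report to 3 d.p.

0.425

At P = 60.9, I = 16775: Q = 1201.140.
Holding P constant, ∂Q/∂I = 7.88/(2√I) = 0.0304204.
η_I = (∂Q/∂I)·(I/Q) = 0.0304204 × (16775/1201.140) = 0.425.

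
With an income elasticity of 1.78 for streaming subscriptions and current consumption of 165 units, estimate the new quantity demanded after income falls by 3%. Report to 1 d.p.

%ΔQ ≈ η × %ΔI = 1.78 × (-3%) = -5.34%.
New Q ≈ 165 × (1 − 0.0534) = 156.2.

156.2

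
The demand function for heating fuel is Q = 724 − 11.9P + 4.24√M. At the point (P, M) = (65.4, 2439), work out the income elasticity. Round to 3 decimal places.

At P = 65.4, M = 2439: Q = 155.138.
Holding P constant, ∂Q/∂M = 4.24/(2√M) = 0.0429269.
η_M = (∂Q/∂M)·(M/Q) = 0.0429269 × (2439/155.138) = 0.675.

0.675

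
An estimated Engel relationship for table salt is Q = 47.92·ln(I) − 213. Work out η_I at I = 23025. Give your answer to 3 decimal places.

At I = 23025: Q = 268.325.
dQ/dI = 47.92/I = 0.00208122 at this income.
η = (dQ/dI)·(I/Q) = 0.00208122 × (23025/268.325) = 0.179.

0.179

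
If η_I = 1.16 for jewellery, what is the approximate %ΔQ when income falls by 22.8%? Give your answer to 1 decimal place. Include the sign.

-26.4%

%ΔQ ≈ η × %ΔI = 1.16 × (-22.8%) = -26.4%.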